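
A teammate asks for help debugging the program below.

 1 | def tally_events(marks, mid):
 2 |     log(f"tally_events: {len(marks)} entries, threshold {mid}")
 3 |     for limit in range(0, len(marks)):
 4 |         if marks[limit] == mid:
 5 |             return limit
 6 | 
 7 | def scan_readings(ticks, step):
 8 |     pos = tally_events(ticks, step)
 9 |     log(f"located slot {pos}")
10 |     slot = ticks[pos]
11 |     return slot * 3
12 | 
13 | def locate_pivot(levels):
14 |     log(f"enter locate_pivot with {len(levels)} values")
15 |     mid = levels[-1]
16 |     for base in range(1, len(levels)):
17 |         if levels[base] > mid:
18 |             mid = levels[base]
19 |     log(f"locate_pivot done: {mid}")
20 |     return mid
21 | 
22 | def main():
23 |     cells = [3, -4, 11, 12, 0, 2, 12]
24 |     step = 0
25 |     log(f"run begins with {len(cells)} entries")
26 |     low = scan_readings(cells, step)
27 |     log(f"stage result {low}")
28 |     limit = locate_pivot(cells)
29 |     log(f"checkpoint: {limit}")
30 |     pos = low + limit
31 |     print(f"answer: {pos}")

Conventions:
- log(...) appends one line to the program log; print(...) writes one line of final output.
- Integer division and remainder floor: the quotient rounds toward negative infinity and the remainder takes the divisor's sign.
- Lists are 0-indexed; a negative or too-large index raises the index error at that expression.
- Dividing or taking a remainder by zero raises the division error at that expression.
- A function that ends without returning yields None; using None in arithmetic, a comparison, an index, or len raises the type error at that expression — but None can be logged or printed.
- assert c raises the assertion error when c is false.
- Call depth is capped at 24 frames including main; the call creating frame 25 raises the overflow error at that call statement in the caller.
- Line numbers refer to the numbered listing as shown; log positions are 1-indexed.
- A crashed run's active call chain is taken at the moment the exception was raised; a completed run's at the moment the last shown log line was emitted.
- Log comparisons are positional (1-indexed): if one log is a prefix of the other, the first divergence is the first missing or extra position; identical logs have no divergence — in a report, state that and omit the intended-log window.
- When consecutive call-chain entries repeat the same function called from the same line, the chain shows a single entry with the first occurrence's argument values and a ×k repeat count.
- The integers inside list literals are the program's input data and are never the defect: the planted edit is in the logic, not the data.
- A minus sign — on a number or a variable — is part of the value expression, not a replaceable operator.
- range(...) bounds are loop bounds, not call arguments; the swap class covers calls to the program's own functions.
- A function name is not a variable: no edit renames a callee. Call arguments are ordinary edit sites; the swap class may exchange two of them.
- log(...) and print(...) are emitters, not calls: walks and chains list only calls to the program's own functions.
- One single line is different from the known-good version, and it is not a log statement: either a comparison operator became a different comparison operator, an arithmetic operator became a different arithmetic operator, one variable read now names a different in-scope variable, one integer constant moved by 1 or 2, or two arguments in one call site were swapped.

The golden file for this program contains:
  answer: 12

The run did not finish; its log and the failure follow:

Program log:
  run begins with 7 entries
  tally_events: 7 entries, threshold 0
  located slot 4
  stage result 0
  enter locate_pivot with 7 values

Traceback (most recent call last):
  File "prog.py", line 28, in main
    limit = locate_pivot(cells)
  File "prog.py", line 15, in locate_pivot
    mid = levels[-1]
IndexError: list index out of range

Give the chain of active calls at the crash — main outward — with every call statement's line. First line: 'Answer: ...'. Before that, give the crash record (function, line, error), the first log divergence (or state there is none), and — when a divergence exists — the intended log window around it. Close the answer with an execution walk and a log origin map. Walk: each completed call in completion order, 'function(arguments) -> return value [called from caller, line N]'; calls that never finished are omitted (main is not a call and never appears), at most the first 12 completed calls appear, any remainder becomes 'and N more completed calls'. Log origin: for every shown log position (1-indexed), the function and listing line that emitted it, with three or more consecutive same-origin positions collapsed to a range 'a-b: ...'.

Answer: main -> locate_pivot (called at line 28).
The tell: Only 5 log lines were emitted before the run died; the intended continuation was 'locate_pivot done: 12'.
Crash: locate_pivot, line 15, IndexError.
First divergence: position 6 — after 5 matching lines the faulty run goes silent; intended next line 'locate_pivot done: 12'.
Intended log window:
  4: stage result 0
  5: enter locate_pivot with 7 values
  6: locate_pivot done: 12
  7: checkpoint: 12
Execution walk:
  tally_events([3, -4, 11, 12, 0, 2, 12], 0) -> 4  [called from scan_readings, line 8]
  scan_readings([3, -4, 11, 12, 0, 2, 12], 0) -> 0  [called from main, line 26]
Origin of each log line:
  1: emitted by main (line 25)
  2: emitted by tally_events (line 2)
  3: emitted by scan_readings (line 9)
  4: emitted by main (line 27)
  5: emitted by locate_pivot (line 14)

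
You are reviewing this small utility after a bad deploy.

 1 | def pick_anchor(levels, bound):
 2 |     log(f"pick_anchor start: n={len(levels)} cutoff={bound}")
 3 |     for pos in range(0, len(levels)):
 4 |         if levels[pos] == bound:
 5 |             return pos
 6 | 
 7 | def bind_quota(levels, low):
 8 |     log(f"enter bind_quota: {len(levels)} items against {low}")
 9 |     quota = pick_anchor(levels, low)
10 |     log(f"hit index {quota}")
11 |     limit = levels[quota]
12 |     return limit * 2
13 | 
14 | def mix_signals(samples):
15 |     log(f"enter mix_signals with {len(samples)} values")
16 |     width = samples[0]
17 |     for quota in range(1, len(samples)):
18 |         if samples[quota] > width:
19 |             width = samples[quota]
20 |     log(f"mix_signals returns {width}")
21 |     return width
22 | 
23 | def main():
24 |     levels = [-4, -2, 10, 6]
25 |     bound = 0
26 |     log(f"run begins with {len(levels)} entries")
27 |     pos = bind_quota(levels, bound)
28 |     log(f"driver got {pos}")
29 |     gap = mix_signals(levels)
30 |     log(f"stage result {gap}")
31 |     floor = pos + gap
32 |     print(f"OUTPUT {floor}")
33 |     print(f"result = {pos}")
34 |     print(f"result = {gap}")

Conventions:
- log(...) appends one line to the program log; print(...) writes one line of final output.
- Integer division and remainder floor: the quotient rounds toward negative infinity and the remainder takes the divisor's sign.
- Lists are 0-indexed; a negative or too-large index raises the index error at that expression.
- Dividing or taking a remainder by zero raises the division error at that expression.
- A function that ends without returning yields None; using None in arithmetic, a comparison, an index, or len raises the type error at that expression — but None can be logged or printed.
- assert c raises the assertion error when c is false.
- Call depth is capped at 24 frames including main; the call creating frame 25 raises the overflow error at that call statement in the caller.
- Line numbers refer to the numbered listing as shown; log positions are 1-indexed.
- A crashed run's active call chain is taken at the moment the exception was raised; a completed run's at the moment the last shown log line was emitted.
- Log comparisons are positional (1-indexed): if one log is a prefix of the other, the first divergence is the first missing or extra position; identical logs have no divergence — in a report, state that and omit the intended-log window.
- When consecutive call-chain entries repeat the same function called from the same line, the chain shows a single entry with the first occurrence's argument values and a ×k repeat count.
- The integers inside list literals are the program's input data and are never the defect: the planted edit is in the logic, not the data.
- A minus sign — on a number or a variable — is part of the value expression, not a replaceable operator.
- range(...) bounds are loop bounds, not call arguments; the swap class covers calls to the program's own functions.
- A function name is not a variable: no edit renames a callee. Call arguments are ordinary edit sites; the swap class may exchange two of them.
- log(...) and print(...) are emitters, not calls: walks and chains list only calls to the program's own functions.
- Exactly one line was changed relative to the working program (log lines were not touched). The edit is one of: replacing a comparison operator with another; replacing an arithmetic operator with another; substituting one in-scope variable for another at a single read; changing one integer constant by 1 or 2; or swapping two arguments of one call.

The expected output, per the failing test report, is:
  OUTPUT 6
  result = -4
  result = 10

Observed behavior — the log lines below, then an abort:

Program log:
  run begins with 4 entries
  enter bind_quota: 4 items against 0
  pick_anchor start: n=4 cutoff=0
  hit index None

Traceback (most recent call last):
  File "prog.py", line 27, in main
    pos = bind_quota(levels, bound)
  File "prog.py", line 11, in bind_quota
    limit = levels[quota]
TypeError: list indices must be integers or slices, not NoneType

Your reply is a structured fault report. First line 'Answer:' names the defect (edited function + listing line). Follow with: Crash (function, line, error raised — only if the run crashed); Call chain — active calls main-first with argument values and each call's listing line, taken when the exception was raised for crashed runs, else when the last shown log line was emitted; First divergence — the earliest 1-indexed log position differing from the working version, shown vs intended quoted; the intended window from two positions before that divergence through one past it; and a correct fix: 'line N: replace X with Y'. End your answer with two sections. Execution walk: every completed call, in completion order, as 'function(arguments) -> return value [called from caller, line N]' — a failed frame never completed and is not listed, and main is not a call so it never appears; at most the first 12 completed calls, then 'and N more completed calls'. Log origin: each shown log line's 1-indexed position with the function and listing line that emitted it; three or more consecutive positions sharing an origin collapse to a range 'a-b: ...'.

Answer: the defect is in main at line 25.
Key observation: Log line 2 is where behavior first shows: 'enter bind_quota: 4 items against 0' appears instead of 'enter bind_quota: 4 items against -2'.
Crash: bind_quota, line 11, TypeError.
Call chain: main -> bind_quota([-4, -2, 10, 6], 0) (called at line 27).
First divergence: at position 2 the run shows 'enter bind_quota: 4 items against 0' where the working version logs 'enter bind_quota: 4 items against -2'.
Intended log window:
  1: run begins with 4 entries
  2: enter bind_quota: 4 items against -2
  3: pick_anchor start: n=4 cutoff=-2
Execution walk:
  pick_anchor([-4, -2, 10, 6], 0) -> None  [called from bind_quota, line 9]
Log origin:
  1: from main, line 26
  2: from bind_quota, line 8
  3: from pick_anchor, line 2
  4: from bind_quota, line 10
A correct fix: line 25: replace `0` with `-2`.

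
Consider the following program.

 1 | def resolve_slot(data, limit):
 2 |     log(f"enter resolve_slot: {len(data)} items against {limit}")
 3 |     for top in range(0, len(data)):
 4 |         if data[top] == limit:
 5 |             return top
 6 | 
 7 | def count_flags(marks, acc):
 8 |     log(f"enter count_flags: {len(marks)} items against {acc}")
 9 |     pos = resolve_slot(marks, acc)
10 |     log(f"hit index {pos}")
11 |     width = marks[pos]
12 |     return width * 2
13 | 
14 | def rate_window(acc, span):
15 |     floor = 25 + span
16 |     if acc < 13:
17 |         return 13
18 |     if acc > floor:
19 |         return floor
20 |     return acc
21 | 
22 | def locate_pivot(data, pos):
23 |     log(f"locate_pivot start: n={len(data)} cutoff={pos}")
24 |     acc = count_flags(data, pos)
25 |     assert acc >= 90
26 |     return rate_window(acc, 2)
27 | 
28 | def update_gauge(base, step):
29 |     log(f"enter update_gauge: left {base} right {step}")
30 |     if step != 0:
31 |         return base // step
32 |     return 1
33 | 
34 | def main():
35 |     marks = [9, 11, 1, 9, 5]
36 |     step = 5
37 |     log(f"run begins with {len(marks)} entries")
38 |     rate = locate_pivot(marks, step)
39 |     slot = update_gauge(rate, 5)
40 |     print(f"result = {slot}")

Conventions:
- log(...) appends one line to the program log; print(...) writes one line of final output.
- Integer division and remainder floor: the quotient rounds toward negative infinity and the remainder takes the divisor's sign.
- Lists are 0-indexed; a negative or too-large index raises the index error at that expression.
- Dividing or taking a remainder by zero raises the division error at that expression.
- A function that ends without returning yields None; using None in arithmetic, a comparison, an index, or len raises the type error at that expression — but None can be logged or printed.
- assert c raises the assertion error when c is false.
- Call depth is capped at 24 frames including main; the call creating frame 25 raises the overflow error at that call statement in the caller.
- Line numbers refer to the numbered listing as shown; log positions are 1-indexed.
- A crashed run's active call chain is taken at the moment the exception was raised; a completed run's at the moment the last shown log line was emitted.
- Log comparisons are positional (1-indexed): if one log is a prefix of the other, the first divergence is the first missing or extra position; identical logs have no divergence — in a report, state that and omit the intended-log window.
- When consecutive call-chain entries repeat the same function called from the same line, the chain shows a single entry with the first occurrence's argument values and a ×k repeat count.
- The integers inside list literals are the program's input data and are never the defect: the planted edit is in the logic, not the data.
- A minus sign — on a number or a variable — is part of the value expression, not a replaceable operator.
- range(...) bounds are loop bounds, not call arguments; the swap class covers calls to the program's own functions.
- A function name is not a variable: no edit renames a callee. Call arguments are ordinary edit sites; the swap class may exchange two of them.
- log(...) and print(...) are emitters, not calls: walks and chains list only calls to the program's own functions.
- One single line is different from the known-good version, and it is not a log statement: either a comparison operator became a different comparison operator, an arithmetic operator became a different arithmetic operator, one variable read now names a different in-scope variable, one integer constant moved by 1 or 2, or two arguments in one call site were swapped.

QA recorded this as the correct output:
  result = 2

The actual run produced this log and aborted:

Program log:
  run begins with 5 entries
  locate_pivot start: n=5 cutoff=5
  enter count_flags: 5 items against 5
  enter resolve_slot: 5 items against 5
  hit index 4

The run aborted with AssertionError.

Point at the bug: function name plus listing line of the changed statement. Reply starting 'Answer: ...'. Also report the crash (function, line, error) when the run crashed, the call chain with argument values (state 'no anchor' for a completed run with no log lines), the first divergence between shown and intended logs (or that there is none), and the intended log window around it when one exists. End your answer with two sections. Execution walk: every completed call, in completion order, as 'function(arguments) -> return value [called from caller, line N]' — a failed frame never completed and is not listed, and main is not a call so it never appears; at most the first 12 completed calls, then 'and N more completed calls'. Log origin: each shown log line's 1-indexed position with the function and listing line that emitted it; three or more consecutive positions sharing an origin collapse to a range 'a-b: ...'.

Answer: the defect is in locate_pivot at line 25.
The tell: After 5 matching log lines the faulty run goes silent, while the working version continues with 'enter update_gauge: left 13 right 5'.
Crash: locate_pivot, line 25, AssertionError.
Call chain: main -> locate_pivot([9, 11, 1, 9, 5], 5) (called at line 38).
First divergence: position 6 — the faulty run's log ends after 5 lines; the working version continues with 'enter update_gauge: left 13 right 5'.
Intended log window:
  4: enter resolve_slot: 5 items against 5
  5: hit index 4
  6: enter update_gauge: left 13 right 5
Execution walk:
  resolve_slot([9, 11, 1, 9, 5], 5) -> 4  [called from count_flags, line 9]
  count_flags([9, 11, 1, 9, 5], 5) -> 10  [called from locate_pivot, line 24]
Log line origins:
  1: emitted by main (line 37)
  2: emitted by locate_pivot (line 23)
  3: emitted by count_flags (line 8)
  4: emitted by resolve_slot (line 2)
  5: emitted by count_flags (line 10)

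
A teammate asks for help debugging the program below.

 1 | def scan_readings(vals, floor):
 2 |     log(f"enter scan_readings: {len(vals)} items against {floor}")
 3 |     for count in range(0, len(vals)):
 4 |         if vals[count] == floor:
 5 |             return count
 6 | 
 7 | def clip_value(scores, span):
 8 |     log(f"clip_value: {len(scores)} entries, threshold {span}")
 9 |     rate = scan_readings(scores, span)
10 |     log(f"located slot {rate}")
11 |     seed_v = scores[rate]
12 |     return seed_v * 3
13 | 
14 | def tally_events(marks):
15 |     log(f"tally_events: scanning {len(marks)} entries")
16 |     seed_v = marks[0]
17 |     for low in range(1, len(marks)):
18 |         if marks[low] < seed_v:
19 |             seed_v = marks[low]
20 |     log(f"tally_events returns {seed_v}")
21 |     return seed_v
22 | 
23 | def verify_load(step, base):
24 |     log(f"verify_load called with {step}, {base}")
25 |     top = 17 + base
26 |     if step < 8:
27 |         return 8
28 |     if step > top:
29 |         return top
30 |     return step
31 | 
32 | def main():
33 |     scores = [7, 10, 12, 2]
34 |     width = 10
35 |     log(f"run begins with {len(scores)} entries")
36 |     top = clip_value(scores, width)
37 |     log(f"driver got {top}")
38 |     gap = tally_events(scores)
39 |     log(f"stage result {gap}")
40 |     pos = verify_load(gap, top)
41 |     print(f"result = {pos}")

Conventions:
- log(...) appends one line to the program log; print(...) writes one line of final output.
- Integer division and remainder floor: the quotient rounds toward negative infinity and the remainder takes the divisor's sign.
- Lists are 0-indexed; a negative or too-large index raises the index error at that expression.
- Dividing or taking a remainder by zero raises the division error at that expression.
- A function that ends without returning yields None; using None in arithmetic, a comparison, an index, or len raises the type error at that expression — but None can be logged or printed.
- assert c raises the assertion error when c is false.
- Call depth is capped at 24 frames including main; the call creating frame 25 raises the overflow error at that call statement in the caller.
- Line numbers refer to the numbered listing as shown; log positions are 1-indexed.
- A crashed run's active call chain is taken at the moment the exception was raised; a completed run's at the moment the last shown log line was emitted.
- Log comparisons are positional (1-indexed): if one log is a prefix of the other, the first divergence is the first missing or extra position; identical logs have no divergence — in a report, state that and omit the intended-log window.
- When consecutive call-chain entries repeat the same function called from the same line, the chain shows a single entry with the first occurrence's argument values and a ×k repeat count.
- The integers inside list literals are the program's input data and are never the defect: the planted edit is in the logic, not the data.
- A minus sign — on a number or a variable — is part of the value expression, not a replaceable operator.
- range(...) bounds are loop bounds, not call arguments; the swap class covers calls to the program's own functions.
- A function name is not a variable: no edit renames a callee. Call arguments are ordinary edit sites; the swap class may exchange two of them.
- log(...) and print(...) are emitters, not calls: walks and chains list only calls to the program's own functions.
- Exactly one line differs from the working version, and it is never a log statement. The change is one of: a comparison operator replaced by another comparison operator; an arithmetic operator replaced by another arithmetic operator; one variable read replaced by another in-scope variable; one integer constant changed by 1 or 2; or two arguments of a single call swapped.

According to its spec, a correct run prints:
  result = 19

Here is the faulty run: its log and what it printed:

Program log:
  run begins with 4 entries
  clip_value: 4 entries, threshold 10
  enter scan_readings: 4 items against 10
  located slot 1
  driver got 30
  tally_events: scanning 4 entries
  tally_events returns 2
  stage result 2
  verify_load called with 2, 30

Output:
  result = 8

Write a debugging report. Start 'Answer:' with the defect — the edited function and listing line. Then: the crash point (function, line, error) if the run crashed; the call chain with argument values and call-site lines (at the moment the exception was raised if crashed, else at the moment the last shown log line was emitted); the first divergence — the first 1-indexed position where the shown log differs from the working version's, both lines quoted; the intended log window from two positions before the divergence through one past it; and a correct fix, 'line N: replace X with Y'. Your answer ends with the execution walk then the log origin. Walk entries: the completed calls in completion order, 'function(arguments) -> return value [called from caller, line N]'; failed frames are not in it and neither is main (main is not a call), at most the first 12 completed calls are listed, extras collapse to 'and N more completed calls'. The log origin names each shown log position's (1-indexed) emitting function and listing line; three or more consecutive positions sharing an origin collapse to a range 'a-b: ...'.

Answer: the defect is in main at line 40.
Key fact: The log first diverges at position 9: the faulty run prints 'verify_load called with 2, 30' where the working version prints 'verify_load called with 30, 2'.
Call chain: main -> verify_load(2, 30) (called at line 40).
First divergence: position 9 — shown 'verify_load called with 2, 30', intended 'verify_load called with 30, 2'.
Intended log window:
  7: tally_events returns 2
  8: stage result 2
  9: verify_load called with 30, 2
Execution walk:
  scan_readings([7, 10, 12, 2], 10) -> 1  [called from clip_value, line 9]
  clip_value([7, 10, 12, 2], 10) -> 30  [called from main, line 36]
  tally_events([7, 10, 12, 2]) -> 2  [called from main, line 38]
  verify_load(2, 30) -> 8  [called from main, line 40]
Origin of each log line:
  1: emitted by main (line 35)
  2: emitted by clip_value (line 8)
  3: emitted by scan_readings (line 2)
  4: emitted by clip_value (line 10)
  5: emitted by main (line 37)
  6: emitted by tally_events (line 15)
  7: emitted by tally_events (line 20)
  8: emitted by main (line 39)
  9: emitted by verify_load (line 24)
A correct fix: line 40: replace `verify_load(gap, top)` with `verify_load(top, gap)`.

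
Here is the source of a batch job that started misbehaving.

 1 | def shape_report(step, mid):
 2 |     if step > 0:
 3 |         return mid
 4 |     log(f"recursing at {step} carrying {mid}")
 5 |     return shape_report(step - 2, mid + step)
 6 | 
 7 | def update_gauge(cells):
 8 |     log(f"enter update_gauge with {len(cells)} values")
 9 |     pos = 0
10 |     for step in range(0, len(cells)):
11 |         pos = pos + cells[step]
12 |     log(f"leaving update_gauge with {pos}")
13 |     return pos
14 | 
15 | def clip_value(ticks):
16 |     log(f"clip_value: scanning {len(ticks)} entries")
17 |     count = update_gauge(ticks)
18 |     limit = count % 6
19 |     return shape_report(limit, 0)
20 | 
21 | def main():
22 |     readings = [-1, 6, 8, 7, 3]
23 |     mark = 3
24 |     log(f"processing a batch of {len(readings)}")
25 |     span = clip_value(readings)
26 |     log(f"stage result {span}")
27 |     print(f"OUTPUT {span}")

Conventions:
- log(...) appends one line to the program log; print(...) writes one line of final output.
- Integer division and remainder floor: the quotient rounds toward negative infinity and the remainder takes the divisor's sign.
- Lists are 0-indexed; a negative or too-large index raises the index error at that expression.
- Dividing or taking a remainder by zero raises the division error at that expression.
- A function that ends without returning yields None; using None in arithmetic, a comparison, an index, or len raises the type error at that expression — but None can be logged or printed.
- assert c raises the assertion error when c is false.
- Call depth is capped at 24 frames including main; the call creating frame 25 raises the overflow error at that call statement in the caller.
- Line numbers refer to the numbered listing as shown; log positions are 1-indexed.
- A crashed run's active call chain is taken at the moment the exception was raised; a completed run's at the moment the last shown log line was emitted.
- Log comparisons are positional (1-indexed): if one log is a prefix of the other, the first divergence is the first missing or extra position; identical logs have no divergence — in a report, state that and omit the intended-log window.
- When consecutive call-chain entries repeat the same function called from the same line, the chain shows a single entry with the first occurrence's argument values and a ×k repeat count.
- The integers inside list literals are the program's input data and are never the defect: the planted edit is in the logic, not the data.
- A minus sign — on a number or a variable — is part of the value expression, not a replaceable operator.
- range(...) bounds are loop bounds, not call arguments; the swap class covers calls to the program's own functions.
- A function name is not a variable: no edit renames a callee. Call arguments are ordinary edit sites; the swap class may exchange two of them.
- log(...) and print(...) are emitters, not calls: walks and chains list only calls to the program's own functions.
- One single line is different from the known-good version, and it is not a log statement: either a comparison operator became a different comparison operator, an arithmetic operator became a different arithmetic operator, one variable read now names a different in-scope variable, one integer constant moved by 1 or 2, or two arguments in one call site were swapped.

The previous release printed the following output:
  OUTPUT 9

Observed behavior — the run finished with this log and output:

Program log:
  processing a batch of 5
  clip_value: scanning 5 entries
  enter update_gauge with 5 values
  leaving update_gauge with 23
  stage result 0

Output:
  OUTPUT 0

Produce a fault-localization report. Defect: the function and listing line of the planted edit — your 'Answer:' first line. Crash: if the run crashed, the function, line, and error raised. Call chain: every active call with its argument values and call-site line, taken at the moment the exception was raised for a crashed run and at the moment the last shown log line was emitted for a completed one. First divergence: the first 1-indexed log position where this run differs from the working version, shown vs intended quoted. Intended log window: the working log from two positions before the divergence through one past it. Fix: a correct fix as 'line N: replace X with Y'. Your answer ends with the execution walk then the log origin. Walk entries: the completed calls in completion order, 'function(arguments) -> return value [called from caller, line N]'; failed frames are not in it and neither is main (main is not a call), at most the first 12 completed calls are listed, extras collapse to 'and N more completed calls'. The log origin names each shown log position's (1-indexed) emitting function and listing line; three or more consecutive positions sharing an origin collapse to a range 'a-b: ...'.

Answer: the defect is in shape_report at line 2.
Key fact: The earliest visible damage is log position 5 — 'stage result 0' rather than the intended 'recursing at 5 carrying 0'.
Call chain: main.
First divergence: position 5 — shown 'stage result 0', intended 'recursing at 5 carrying 0'.
Intended log window:
  3: enter update_gauge with 5 values
  4: leaving update_gauge with 23
  5: recursing at 5 carrying 0
  6: recursing at 3 carrying 5
Execution walk:
  update_gauge([-1, 6, 8, 7, 3]) -> 23  [called from clip_value, line 17]
  shape_report(5, 0) -> 0  [called from clip_value, line 19]
  clip_value([-1, 6, 8, 7, 3]) -> 0  [called from main, line 25]
Origin of each log line:
  1: emitted by main (line 24)
  2: emitted by clip_value (line 16)
  3: emitted by update_gauge (line 8)
  4: emitted by update_gauge (line 12)
  5: emitted by main (line 26)
A correct fix: line 2: replace `>` with `<=`.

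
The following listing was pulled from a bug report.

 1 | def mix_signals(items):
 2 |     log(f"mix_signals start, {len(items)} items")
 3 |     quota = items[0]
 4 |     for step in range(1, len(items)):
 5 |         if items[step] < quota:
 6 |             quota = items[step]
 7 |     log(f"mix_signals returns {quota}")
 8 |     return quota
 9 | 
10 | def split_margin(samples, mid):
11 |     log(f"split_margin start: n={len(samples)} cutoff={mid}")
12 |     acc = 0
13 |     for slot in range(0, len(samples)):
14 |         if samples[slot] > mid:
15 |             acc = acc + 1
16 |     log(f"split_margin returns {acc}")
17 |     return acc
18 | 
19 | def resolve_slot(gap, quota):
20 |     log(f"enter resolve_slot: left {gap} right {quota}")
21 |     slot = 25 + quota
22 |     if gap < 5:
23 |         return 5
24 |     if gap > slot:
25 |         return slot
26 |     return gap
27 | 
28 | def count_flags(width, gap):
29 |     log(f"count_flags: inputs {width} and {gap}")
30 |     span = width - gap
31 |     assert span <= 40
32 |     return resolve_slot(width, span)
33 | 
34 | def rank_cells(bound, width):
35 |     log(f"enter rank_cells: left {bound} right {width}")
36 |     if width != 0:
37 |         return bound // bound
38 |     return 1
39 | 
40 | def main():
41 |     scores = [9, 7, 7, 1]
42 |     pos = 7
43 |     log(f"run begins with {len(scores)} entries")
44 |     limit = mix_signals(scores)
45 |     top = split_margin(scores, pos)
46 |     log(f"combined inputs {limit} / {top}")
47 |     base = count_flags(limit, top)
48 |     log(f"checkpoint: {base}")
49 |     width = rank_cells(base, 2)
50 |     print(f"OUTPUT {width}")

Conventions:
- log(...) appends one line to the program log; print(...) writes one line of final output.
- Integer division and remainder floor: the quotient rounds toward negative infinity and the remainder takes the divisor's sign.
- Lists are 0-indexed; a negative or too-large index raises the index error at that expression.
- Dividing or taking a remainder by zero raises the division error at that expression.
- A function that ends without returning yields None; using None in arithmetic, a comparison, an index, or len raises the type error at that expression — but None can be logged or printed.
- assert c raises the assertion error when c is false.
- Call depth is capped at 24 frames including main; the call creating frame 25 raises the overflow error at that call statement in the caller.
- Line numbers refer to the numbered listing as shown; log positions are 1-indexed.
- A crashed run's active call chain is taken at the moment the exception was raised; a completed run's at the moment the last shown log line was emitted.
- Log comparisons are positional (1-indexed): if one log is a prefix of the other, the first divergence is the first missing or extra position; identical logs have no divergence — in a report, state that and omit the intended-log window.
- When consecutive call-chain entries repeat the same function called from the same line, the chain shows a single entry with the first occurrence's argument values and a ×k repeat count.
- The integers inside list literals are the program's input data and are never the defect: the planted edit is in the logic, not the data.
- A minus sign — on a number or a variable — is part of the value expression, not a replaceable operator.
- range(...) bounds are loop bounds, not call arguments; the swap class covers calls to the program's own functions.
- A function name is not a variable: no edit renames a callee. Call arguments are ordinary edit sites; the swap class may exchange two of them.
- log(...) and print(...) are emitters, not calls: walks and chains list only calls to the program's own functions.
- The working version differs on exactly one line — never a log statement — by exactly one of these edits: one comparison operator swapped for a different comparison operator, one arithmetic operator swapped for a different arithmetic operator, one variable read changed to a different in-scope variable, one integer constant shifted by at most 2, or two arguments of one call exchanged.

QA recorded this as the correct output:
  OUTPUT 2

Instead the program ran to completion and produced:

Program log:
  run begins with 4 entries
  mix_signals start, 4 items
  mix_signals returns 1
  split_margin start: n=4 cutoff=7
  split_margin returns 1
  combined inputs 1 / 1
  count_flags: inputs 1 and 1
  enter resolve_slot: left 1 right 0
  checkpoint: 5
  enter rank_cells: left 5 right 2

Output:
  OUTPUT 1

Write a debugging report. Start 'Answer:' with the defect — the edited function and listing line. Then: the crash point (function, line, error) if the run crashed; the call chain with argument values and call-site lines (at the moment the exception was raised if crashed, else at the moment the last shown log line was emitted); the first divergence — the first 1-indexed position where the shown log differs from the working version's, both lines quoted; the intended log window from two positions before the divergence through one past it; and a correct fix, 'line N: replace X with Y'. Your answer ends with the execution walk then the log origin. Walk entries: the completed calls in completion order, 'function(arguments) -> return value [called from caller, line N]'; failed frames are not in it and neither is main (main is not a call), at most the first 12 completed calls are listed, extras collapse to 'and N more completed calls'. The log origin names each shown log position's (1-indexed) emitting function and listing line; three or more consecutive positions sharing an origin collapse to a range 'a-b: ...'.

Answer: the defect is in rank_cells at line 37.
The tell: The logs agree in full; only the final output differs.
Call chain: main -> rank_cells(5, 2) (called at line 49).
First divergence: none; the two logs match at every position.
Execution walk:
  mix_signals([9, 7, 7, 1]) -> 1  [called from main, line 44]
  split_margin([9, 7, 7, 1], 7) -> 1  [called from main, line 45]
  resolve_slot(1, 0) -> 5  [called from count_flags, line 32]
  count_flags(1, 1) -> 5  [called from main, line 47]
  rank_cells(5, 2) -> 1  [called from main, line 49]
Log origins:
  1: logged in main at line 43
  2: logged in mix_signals at line 2
  3: logged in mix_signals at line 7
  4: logged in split_margin at line 11
  5: logged in split_margin at line 16
  6: logged in main at line 46
  7: logged in count_flags at line 29
  8: logged in resolve_slot at line 20
  9: logged in main at line 48
  10: logged in rank_cells at line 35
A correct fix: line 37: replace `bound // bound` with `bound // width`.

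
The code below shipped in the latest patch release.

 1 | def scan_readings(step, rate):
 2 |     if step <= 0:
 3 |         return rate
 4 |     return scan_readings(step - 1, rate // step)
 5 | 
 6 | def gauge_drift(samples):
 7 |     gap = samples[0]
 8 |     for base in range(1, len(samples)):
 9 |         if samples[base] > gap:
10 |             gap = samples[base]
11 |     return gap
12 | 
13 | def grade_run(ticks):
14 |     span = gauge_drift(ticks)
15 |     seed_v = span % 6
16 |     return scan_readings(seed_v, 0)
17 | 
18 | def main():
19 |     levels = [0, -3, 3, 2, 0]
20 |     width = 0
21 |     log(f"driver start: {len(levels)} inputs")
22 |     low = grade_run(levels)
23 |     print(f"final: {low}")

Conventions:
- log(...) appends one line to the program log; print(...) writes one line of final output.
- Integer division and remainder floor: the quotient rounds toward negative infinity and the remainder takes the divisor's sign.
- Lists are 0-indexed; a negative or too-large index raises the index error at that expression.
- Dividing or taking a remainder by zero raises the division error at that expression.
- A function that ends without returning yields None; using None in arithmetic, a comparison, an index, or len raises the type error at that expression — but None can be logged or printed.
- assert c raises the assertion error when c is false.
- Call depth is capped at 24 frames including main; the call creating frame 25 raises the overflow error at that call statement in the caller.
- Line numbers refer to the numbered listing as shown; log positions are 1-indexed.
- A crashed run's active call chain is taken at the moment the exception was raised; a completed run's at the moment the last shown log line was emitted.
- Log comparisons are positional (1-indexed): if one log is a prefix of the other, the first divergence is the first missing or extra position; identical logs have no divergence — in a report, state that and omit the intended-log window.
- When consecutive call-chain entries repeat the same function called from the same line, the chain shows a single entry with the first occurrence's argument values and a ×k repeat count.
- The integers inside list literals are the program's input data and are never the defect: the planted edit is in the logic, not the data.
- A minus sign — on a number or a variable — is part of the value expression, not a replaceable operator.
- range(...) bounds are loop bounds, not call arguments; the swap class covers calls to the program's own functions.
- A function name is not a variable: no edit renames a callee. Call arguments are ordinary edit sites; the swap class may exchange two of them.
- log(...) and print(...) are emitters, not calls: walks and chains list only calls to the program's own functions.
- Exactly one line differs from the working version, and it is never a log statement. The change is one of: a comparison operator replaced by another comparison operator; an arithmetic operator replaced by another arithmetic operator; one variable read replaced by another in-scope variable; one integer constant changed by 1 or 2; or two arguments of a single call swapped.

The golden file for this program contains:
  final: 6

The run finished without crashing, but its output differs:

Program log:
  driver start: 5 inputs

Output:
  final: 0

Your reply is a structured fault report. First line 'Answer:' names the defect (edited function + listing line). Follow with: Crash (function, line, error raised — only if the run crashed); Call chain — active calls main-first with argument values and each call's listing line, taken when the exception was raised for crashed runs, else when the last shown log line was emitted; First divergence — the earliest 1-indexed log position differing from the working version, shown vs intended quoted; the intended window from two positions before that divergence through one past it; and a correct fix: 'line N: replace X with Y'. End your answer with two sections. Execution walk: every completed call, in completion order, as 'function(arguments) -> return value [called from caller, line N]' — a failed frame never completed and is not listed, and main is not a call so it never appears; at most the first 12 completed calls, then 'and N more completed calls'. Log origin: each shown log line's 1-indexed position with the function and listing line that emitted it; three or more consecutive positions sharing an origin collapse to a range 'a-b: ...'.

Answer: the defect is in scan_readings at line 4.
The tell: The two runs log identically and part ways only at the printed values.
Call chain: main.
First divergence: none (the log streams are identical).
Execution walk:
  gauge_drift([0, -3, 3, 2, 0]) -> 3  [called from grade_run, line 14]
  scan_readings(0, 0) -> 0  [called from scan_readings, line 4]
  scan_readings(1, 0) -> 0  [called from scan_readings, line 4]
  scan_readings(2, 0) -> 0  [called from scan_readings, line 4]
  scan_readings(3, 0) -> 0  [called from grade_run, line 16]
  grade_run([0, -3, 3, 2, 0]) -> 0  [called from main, line 22]
Origin of each log line:
  1: emitted by main (line 21)
A correct fix: line 4: replace `//` with `+`.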